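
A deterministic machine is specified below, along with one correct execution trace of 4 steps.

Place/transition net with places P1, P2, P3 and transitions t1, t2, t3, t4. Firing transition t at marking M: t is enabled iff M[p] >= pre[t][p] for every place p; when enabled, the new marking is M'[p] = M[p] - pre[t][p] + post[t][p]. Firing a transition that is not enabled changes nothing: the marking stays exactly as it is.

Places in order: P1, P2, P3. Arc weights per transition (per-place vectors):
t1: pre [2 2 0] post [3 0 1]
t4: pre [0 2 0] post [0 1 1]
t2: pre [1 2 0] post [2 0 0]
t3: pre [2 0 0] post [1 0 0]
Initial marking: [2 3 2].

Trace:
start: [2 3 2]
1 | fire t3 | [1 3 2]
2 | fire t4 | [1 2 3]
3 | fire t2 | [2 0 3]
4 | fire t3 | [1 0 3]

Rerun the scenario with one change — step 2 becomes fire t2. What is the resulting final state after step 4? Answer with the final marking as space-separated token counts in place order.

(re-executing from step 2 with the substitution; state before step 2: [1 3 2])
2 | fire t2 | [2 1 2]
3 | fire t2 | [2 1 2]
4 | fire t3 | [1 1 2]

1 1 2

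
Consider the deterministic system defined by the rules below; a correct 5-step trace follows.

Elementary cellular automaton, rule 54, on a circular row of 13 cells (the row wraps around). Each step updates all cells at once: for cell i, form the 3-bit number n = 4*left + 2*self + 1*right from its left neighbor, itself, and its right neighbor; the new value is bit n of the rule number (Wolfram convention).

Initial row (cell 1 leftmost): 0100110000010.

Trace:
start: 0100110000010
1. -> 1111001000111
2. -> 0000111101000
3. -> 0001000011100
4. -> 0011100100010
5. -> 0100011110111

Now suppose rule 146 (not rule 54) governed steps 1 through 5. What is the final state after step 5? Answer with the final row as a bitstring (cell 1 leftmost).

(re-executing steps 1..5 under rule 146; state before step 1: 0100110000010)
1. -> 1011001000101
2. -> 0000110101000
3. -> 0001000000100
4. -> 0010100001010
5. -> 0100010010001

0100010010001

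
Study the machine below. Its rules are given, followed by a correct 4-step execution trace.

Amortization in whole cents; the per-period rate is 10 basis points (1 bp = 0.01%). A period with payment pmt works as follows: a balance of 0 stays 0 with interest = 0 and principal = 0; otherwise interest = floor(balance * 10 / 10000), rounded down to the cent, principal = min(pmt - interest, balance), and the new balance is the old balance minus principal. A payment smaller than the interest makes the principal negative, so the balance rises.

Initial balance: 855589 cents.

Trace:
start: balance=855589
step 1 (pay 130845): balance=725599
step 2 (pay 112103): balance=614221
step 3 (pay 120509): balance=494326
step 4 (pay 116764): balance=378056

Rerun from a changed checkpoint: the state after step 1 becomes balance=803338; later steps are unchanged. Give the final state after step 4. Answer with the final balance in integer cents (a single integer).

state after step 1 := balance=803338
step 2 (pay 112103): balance=692038
step 3 (pay 120509): balance=572221
step 4 (pay 116764): balance=456029

456029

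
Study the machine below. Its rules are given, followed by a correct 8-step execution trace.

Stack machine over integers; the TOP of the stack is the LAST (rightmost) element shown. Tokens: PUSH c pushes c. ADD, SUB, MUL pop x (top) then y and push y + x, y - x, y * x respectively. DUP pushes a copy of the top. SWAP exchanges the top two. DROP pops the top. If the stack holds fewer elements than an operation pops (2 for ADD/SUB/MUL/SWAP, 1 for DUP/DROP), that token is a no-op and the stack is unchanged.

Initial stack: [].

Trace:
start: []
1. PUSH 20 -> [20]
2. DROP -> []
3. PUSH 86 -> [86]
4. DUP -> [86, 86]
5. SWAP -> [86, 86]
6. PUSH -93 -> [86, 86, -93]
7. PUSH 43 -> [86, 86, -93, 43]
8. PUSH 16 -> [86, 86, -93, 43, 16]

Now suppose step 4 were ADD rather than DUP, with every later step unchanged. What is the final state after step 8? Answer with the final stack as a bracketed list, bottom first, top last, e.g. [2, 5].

[86, -93, 43, 16]

(re-executing from step 4 with the substitution; state before step 4: [86])
4. ADD -> [86]
5. SWAP -> [86]
6. PUSH -93 -> [86, -93]
7. PUSH 43 -> [86, -93, 43]
8. PUSH 16 -> [86, -93, 43, 16]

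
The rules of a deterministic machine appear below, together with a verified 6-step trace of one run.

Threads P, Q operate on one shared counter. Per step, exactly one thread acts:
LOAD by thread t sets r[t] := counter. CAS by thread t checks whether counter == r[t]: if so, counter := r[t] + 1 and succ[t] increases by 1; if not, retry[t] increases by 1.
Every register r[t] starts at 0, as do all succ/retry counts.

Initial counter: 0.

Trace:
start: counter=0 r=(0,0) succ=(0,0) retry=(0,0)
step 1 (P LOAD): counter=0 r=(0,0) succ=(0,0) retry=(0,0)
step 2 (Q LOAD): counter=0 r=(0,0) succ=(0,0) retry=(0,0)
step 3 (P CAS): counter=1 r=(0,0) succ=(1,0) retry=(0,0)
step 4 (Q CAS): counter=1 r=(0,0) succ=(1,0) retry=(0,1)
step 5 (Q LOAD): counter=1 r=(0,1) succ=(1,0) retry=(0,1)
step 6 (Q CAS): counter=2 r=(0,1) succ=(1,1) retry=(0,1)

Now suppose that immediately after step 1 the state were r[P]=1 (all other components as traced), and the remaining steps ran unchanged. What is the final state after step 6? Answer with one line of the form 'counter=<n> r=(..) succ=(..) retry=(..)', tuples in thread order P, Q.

state after step 1 := counter=0 r=(1,0) succ=(0,0) retry=(0,0)
step 2 (Q LOAD): counter=0 r=(1,0) succ=(0,0) retry=(0,0)
step 3 (P CAS): counter=0 r=(1,0) succ=(0,0) retry=(1,0)
step 4 (Q CAS): counter=1 r=(1,0) succ=(0,1) retry=(1,0)
step 5 (Q LOAD): counter=1 r=(1,1) succ=(0,1) retry=(1,0)
step 6 (Q CAS): counter=2 r=(1,1) succ=(0,2) retry=(1,0)

counter=2 r=(1,1) succ=(0,2) retry=(1,0)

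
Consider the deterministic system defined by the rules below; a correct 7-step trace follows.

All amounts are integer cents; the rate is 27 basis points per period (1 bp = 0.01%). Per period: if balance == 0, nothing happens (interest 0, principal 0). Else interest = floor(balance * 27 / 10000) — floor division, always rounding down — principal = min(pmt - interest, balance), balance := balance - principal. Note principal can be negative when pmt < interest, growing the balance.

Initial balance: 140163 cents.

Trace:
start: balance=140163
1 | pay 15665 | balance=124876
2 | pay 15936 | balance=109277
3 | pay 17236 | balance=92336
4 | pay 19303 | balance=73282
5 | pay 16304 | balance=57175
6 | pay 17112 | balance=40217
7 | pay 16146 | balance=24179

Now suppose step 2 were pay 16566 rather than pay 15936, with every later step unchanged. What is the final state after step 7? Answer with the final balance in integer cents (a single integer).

(re-executing from step 2 with the substitution; state before step 2: balance=124876)
2 | pay 16566 | balance=108647
3 | pay 17236 | balance=91704
4 | pay 19303 | balance=72648
5 | pay 16304 | balance=56540
6 | pay 17112 | balance=39580
7 | pay 16146 | balance=23540

23540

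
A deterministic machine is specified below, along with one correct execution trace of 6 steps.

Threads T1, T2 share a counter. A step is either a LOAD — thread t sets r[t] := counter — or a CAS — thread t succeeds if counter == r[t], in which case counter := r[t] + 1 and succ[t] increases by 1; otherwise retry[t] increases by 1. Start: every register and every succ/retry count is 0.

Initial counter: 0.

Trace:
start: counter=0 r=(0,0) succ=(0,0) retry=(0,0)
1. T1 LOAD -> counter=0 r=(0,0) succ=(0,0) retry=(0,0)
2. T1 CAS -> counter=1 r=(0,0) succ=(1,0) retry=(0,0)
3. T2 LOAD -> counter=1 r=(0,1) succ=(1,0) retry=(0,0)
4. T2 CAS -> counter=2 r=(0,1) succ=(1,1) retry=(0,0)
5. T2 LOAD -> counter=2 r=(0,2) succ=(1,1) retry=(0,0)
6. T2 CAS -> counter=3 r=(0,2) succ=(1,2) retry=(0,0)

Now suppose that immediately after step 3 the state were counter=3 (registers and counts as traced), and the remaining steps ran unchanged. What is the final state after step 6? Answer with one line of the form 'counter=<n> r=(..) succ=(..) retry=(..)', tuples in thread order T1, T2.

counter=4 r=(0,3) succ=(1,1) retry=(0,1)

state after step 3 := counter=3 r=(0,1) succ=(1,0) retry=(0,0)
4. T2 CAS -> counter=3 r=(0,1) succ=(1,0) retry=(0,1)
5. T2 LOAD -> counter=3 r=(0,3) succ=(1,0) retry=(0,1)
6. T2 CAS -> counter=4 r=(0,3) succ=(1,1) retry=(0,1)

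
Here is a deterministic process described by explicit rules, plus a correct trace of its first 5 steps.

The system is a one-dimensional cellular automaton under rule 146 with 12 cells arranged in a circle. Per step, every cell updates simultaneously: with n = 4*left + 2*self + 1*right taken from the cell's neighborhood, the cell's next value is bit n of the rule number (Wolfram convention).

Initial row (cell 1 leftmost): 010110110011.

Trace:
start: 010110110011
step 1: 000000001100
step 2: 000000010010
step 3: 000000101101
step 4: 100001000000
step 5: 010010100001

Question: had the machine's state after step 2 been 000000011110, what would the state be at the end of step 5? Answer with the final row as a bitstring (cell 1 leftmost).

state after step 2 := 000000011110
step 3: 000000101101
step 4: 100001000000
step 5: 010010100001

010010100001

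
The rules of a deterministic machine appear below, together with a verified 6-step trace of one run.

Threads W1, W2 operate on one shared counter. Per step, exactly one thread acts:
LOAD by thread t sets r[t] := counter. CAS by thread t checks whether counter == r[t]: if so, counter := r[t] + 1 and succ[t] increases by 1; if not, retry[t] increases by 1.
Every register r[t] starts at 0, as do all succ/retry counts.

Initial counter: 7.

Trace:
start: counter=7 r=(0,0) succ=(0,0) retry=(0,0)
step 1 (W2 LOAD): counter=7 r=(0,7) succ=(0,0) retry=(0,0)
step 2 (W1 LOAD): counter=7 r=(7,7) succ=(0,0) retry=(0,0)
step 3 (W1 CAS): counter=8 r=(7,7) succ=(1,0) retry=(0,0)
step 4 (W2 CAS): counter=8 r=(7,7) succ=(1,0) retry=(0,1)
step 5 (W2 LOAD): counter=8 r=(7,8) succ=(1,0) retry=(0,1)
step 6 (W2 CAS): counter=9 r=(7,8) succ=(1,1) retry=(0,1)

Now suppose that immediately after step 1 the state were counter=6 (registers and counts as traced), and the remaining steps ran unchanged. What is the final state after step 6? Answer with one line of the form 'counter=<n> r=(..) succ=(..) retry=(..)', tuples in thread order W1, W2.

state after step 1 := counter=6 r=(0,7) succ=(0,0) retry=(0,0)
step 2 (W1 LOAD): counter=6 r=(6,7) succ=(0,0) retry=(0,0)
step 3 (W1 CAS): counter=7 r=(6,7) succ=(1,0) retry=(0,0)
step 4 (W2 CAS): counter=8 r=(6,7) succ=(1,1) retry=(0,0)
step 5 (W2 LOAD): counter=8 r=(6,8) succ=(1,1) retry=(0,0)
step 6 (W2 CAS): counter=9 r=(6,8) succ=(1,2) retry=(0,0)

counter=9 r=(6,8) succ=(1,2) retry=(0,0)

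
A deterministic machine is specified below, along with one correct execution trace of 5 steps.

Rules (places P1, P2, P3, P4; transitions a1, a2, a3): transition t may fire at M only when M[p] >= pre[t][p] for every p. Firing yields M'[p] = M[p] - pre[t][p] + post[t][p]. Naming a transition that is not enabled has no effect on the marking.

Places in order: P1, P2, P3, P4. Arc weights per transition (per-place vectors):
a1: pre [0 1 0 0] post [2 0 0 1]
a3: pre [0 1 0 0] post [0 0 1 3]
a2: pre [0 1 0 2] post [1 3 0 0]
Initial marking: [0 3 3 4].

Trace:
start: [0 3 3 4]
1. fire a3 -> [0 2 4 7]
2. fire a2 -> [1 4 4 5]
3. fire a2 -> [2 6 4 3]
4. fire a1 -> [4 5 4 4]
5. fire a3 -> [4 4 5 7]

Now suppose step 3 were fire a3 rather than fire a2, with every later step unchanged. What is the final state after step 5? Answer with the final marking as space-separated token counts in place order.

3 1 6 12

(re-executing from step 3 with the substitution; state before step 3: [1 4 4 5])
3. fire a3 -> [1 3 5 8]
4. fire a1 -> [3 2 5 9]
5. fire a3 -> [3 1 6 12]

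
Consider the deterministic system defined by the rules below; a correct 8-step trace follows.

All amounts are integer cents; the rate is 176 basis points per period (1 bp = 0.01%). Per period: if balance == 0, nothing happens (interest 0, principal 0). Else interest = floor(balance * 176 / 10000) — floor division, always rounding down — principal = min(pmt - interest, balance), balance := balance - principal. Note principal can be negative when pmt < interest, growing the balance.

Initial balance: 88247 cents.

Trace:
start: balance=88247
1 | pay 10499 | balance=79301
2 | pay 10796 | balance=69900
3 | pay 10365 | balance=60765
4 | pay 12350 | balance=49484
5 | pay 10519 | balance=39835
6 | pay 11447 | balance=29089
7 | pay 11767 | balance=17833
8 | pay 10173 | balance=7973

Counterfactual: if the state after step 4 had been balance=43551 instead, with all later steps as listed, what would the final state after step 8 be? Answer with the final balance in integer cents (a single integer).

1611

state after step 4 := balance=43551
5 | pay 10519 | balance=33798
6 | pay 11447 | balance=22945
7 | pay 11767 | balance=11581
8 | pay 10173 | balance=1611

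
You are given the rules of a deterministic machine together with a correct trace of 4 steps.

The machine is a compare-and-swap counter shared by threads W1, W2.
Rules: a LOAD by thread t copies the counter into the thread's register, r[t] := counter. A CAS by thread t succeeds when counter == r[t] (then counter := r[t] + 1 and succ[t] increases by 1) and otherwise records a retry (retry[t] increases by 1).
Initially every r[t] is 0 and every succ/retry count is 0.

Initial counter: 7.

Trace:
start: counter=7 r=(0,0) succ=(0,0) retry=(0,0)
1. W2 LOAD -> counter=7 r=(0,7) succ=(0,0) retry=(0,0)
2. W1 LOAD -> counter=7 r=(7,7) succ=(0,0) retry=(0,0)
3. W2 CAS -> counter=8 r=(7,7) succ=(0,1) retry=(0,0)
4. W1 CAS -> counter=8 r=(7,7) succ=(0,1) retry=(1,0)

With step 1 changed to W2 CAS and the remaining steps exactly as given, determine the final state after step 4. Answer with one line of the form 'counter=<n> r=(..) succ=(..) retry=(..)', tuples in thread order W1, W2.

(re-executing from step 1 with the substitution; state before step 1: counter=7 r=(0,0) succ=(0,0) retry=(0,0))
1. W2 CAS -> counter=7 r=(0,0) succ=(0,0) retry=(0,1)
2. W1 LOAD -> counter=7 r=(7,0) succ=(0,0) retry=(0,1)
3. W2 CAS -> counter=7 r=(7,0) succ=(0,0) retry=(0,2)
4. W1 CAS -> counter=8 r=(7,0) succ=(1,0) retry=(0,2)

counter=8 r=(7,0) succ=(1,0) retry=(0,2)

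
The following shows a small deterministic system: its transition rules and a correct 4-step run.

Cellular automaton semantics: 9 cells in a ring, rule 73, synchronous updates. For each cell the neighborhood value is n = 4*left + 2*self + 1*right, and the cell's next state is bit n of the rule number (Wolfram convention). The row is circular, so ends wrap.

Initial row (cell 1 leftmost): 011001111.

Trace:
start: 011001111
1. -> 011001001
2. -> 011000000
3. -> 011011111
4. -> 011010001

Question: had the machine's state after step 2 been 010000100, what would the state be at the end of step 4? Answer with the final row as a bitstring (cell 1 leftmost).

010110100

state after step 2 := 010000100
3. -> 000110001
4. -> 010110100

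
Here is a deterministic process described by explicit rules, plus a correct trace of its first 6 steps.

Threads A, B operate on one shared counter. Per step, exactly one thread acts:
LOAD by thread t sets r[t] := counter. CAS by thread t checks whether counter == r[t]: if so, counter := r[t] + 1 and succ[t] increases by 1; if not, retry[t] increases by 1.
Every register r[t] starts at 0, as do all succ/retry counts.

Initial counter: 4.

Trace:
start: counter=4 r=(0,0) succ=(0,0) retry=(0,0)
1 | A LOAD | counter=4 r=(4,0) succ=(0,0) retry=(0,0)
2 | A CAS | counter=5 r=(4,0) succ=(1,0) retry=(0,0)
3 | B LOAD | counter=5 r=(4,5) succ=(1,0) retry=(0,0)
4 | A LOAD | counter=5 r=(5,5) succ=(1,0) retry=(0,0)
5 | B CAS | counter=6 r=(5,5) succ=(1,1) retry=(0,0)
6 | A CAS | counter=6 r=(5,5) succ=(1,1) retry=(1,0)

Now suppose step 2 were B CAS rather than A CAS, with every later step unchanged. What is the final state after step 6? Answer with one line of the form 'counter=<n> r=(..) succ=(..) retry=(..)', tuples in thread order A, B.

(re-executing from step 2 with the substitution; state before step 2: counter=4 r=(4,0) succ=(0,0) retry=(0,0))
2 | B CAS | counter=4 r=(4,0) succ=(0,0) retry=(0,1)
3 | B LOAD | counter=4 r=(4,4) succ=(0,0) retry=(0,1)
4 | A LOAD | counter=4 r=(4,4) succ=(0,0) retry=(0,1)
5 | B CAS | counter=5 r=(4,4) succ=(0,1) retry=(0,1)
6 | A CAS | counter=5 r=(4,4) succ=(0,1) retry=(1,1)

counter=5 r=(4,4) succ=(0,1) retry=(1,1)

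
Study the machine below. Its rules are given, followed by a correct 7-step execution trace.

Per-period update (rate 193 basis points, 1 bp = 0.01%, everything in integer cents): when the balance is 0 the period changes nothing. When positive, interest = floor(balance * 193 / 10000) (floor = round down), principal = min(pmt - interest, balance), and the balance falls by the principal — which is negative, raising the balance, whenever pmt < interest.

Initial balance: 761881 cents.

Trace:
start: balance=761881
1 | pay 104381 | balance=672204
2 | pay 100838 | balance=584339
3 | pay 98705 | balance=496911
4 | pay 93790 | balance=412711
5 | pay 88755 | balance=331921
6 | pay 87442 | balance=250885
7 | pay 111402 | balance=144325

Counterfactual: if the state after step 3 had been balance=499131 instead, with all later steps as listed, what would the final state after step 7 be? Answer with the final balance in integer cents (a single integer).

state after step 3 := balance=499131
4 | pay 93790 | balance=414974
5 | pay 88755 | balance=334227
6 | pay 87442 | balance=253235
7 | pay 111402 | balance=146720

146720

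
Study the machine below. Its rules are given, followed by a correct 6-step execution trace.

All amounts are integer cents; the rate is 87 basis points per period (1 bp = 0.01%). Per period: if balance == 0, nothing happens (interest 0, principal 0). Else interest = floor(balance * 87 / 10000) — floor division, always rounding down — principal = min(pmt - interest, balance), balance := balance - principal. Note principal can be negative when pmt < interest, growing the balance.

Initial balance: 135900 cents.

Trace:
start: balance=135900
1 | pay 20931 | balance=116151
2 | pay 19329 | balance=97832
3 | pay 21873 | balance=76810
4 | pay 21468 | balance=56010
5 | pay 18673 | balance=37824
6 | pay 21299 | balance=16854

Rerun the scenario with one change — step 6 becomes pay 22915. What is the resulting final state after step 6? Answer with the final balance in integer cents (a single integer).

15238

(re-executing from step 6 with the substitution; state before step 6: balance=37824)
6 | pay 22915 | balance=15238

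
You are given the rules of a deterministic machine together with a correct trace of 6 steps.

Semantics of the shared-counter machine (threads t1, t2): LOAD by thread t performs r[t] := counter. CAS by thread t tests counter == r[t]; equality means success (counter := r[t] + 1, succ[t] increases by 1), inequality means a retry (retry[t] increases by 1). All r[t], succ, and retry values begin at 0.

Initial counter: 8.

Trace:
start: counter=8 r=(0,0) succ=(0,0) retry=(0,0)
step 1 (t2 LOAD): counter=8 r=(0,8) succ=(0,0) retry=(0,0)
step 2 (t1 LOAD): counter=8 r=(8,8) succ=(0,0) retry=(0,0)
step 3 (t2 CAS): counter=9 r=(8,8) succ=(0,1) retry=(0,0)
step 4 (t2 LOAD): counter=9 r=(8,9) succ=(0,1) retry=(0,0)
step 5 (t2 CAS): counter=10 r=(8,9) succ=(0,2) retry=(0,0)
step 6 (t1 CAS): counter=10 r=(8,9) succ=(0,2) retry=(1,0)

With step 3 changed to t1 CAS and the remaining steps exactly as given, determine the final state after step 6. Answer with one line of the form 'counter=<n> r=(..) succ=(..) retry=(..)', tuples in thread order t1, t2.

counter=10 r=(8,9) succ=(1,1) retry=(1,0)

(re-executing from step 3 with the substitution; state before step 3: counter=8 r=(8,8) succ=(0,0) retry=(0,0))
step 3 (t1 CAS): counter=9 r=(8,8) succ=(1,0) retry=(0,0)
step 4 (t2 LOAD): counter=9 r=(8,9) succ=(1,0) retry=(0,0)
step 5 (t2 CAS): counter=10 r=(8,9) succ=(1,1) retry=(0,0)
step 6 (t1 CAS): counter=10 r=(8,9) succ=(1,1) retry=(1,0)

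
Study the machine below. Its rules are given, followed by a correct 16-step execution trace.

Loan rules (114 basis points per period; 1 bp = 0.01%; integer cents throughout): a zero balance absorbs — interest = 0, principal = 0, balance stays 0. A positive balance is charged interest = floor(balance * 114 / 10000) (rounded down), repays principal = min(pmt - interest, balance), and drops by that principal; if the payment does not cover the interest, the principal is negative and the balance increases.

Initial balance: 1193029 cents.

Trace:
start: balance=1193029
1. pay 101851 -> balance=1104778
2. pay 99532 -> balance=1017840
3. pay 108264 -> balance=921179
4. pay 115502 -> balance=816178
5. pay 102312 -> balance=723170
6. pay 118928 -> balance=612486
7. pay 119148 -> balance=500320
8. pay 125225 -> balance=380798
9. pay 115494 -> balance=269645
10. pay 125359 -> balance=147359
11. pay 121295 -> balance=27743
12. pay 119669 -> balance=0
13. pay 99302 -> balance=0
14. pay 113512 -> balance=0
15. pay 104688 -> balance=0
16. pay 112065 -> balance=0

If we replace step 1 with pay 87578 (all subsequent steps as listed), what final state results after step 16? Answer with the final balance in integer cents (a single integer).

(re-executing from step 1 with the substitution; state before step 1: balance=1193029)
1. pay 87578 -> balance=1119051
2. pay 99532 -> balance=1032276
3. pay 108264 -> balance=935779
4. pay 115502 -> balance=830944
5. pay 102312 -> balance=738104
6. pay 118928 -> balance=627590
7. pay 119148 -> balance=515596
8. pay 125225 -> balance=396248
9. pay 115494 -> balance=285271
10. pay 125359 -> balance=163164
11. pay 121295 -> balance=43729
12. pay 119669 -> balance=0
13. pay 99302 -> balance=0
14. pay 113512 -> balance=0
15. pay 104688 -> balance=0
16. pay 112065 -> balance=0

0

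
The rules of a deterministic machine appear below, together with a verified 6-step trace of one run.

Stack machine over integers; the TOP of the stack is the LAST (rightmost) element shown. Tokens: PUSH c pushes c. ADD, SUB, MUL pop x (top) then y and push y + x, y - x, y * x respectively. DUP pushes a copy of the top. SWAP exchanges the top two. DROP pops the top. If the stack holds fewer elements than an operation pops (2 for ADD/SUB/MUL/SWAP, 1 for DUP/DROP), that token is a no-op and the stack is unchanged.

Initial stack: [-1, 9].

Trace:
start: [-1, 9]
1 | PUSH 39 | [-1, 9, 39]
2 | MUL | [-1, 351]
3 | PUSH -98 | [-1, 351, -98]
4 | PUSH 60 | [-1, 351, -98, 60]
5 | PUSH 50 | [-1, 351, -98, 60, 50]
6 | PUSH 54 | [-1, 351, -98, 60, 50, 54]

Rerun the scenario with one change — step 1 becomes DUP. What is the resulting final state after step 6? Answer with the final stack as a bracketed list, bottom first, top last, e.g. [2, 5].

[-1, 81, -98, 60, 50, 54]

(re-executing from step 1 with the substitution; state before step 1: [-1, 9])
1 | DUP | [-1, 9, 9]
2 | MUL | [-1, 81]
3 | PUSH -98 | [-1, 81, -98]
4 | PUSH 60 | [-1, 81, -98, 60]
5 | PUSH 50 | [-1, 81, -98, 60, 50]
6 | PUSH 54 | [-1, 81, -98, 60, 50, 54]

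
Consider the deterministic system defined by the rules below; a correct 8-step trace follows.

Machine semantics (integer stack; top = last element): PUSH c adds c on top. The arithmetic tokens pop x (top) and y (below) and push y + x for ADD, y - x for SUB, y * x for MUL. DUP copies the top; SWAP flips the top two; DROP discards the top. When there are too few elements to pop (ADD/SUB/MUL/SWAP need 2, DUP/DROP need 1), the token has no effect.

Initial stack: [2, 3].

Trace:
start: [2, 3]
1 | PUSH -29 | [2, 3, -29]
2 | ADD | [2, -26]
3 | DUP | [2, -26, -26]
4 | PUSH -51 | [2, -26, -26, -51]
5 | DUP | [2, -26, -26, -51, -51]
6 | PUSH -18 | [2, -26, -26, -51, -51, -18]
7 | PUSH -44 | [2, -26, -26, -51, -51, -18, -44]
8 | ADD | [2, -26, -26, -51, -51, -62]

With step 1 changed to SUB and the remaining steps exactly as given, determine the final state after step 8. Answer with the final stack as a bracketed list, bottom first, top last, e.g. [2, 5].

(re-executing from step 1 with the substitution; state before step 1: [2, 3])
1 | SUB | [-1]
2 | ADD | [-1]
3 | DUP | [-1, -1]
4 | PUSH -51 | [-1, -1, -51]
5 | DUP | [-1, -1, -51, -51]
6 | PUSH -18 | [-1, -1, -51, -51, -18]
7 | PUSH -44 | [-1, -1, -51, -51, -18, -44]
8 | ADD | [-1, -1, -51, -51, -62]

[-1, -1, -51, -51, -62]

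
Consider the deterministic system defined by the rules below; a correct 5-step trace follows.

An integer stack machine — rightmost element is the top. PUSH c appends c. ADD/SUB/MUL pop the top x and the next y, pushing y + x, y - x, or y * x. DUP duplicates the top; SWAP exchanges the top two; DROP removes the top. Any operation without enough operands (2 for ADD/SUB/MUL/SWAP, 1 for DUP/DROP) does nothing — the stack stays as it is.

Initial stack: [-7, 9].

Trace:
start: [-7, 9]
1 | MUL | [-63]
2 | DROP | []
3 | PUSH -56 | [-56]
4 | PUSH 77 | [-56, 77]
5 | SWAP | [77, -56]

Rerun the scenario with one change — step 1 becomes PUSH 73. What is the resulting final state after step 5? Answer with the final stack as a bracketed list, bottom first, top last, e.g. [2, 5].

[-7, 9, 77, -56]

(re-executing from step 1 with the substitution; state before step 1: [-7, 9])
1 | PUSH 73 | [-7, 9, 73]
2 | DROP | [-7, 9]
3 | PUSH -56 | [-7, 9, -56]
4 | PUSH 77 | [-7, 9, -56, 77]
5 | SWAP | [-7, 9, 77, -56]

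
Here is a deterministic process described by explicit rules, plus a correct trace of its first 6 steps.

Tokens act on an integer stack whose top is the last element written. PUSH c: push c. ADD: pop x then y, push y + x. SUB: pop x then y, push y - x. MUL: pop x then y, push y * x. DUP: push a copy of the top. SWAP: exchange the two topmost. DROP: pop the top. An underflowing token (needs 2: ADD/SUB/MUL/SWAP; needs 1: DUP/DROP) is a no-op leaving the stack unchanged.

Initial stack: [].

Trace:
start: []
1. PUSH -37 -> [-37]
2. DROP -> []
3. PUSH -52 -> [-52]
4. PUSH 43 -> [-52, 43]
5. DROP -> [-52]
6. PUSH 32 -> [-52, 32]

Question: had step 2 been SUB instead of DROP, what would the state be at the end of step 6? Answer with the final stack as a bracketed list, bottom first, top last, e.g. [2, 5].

(re-executing from step 2 with the substitution; state before step 2: [-37])
2. SUB -> [-37]
3. PUSH -52 -> [-37, -52]
4. PUSH 43 -> [-37, -52, 43]
5. DROP -> [-37, -52]
6. PUSH 32 -> [-37, -52, 32]

[-37, -52, 32]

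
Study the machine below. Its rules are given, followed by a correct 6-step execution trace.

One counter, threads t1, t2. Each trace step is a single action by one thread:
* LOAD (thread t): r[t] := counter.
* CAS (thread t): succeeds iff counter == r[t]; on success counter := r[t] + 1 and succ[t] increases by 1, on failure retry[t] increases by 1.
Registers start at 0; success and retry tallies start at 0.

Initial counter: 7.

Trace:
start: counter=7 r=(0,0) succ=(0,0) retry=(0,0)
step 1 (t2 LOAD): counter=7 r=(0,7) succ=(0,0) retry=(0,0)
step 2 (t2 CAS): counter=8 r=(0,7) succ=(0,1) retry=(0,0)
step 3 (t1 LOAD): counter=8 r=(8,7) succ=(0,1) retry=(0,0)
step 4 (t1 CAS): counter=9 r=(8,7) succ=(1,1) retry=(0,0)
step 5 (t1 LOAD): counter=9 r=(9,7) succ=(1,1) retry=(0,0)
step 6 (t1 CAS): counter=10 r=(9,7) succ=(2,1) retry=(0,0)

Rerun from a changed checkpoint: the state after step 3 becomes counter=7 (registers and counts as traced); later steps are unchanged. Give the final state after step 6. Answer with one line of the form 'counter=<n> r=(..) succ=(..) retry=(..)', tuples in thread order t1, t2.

counter=8 r=(7,7) succ=(1,1) retry=(1,0)

state after step 3 := counter=7 r=(8,7) succ=(0,1) retry=(0,0)
step 4 (t1 CAS): counter=7 r=(8,7) succ=(0,1) retry=(1,0)
step 5 (t1 LOAD): counter=7 r=(7,7) succ=(0,1) retry=(1,0)
step 6 (t1 CAS): counter=8 r=(7,7) succ=(1,1) retry=(1,0)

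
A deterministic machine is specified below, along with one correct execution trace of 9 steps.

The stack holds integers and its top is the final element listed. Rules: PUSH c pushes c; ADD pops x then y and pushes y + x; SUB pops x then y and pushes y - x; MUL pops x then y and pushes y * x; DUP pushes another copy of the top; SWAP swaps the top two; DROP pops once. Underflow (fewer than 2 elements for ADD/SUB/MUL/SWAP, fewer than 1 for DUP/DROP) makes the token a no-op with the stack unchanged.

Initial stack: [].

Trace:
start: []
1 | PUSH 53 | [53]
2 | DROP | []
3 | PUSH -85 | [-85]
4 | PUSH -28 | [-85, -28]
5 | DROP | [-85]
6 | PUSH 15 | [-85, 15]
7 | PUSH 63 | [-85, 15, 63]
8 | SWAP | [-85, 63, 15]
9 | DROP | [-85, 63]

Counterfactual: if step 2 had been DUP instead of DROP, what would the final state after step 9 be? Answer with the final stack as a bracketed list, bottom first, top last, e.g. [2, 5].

[53, 53, -85, 63]

(re-executing from step 2 with the substitution; state before step 2: [53])
2 | DUP | [53, 53]
3 | PUSH -85 | [53, 53, -85]
4 | PUSH -28 | [53, 53, -85, -28]
5 | DROP | [53, 53, -85]
6 | PUSH 15 | [53, 53, -85, 15]
7 | PUSH 63 | [53, 53, -85, 15, 63]
8 | SWAP | [53, 53, -85, 63, 15]
9 | DROP | [53, 53, -85, 63]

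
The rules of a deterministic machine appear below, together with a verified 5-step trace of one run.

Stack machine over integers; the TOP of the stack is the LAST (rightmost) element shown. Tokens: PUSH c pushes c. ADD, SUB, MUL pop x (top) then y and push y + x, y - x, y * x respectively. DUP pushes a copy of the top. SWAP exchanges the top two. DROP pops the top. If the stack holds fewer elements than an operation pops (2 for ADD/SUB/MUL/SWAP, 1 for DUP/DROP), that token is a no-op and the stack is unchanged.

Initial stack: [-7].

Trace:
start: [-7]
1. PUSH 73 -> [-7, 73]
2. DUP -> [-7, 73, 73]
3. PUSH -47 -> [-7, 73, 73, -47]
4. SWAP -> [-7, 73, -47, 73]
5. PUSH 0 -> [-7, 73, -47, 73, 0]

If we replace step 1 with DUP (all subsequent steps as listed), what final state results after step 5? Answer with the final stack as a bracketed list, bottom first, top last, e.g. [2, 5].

[-7, -7, -47, -7, 0]

(re-executing from step 1 with the substitution; state before step 1: [-7])
1. DUP -> [-7, -7]
2. DUP -> [-7, -7, -7]
3. PUSH -47 -> [-7, -7, -7, -47]
4. SWAP -> [-7, -7, -47, -7]
5. PUSH 0 -> [-7, -7, -47, -7, 0]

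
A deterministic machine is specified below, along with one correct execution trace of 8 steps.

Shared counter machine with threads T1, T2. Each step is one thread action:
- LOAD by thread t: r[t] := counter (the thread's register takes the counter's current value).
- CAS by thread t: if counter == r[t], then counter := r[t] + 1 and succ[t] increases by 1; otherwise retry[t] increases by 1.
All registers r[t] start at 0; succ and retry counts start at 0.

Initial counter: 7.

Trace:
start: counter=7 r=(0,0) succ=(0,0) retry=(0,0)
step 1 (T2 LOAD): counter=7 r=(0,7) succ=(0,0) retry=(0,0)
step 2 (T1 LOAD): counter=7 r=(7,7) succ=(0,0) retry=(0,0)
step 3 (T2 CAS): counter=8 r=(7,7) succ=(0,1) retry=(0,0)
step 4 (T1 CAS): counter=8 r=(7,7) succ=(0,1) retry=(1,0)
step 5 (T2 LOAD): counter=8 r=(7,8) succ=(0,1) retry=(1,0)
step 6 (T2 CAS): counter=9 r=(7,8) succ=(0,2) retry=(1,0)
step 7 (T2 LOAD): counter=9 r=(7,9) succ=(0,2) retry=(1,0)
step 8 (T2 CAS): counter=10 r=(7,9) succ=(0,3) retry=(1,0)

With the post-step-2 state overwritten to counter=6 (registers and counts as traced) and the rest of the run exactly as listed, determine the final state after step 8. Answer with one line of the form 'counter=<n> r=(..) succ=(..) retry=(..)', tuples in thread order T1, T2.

counter=8 r=(7,7) succ=(0,2) retry=(1,1)

state after step 2 := counter=6 r=(7,7) succ=(0,0) retry=(0,0)
step 3 (T2 CAS): counter=6 r=(7,7) succ=(0,0) retry=(0,1)
step 4 (T1 CAS): counter=6 r=(7,7) succ=(0,0) retry=(1,1)
step 5 (T2 LOAD): counter=6 r=(7,6) succ=(0,0) retry=(1,1)
step 6 (T2 CAS): counter=7 r=(7,6) succ=(0,1) retry=(1,1)
step 7 (T2 LOAD): counter=7 r=(7,7) succ=(0,1) retry=(1,1)
step 8 (T2 CAS): counter=8 r=(7,7) succ=(0,2) retry=(1,1)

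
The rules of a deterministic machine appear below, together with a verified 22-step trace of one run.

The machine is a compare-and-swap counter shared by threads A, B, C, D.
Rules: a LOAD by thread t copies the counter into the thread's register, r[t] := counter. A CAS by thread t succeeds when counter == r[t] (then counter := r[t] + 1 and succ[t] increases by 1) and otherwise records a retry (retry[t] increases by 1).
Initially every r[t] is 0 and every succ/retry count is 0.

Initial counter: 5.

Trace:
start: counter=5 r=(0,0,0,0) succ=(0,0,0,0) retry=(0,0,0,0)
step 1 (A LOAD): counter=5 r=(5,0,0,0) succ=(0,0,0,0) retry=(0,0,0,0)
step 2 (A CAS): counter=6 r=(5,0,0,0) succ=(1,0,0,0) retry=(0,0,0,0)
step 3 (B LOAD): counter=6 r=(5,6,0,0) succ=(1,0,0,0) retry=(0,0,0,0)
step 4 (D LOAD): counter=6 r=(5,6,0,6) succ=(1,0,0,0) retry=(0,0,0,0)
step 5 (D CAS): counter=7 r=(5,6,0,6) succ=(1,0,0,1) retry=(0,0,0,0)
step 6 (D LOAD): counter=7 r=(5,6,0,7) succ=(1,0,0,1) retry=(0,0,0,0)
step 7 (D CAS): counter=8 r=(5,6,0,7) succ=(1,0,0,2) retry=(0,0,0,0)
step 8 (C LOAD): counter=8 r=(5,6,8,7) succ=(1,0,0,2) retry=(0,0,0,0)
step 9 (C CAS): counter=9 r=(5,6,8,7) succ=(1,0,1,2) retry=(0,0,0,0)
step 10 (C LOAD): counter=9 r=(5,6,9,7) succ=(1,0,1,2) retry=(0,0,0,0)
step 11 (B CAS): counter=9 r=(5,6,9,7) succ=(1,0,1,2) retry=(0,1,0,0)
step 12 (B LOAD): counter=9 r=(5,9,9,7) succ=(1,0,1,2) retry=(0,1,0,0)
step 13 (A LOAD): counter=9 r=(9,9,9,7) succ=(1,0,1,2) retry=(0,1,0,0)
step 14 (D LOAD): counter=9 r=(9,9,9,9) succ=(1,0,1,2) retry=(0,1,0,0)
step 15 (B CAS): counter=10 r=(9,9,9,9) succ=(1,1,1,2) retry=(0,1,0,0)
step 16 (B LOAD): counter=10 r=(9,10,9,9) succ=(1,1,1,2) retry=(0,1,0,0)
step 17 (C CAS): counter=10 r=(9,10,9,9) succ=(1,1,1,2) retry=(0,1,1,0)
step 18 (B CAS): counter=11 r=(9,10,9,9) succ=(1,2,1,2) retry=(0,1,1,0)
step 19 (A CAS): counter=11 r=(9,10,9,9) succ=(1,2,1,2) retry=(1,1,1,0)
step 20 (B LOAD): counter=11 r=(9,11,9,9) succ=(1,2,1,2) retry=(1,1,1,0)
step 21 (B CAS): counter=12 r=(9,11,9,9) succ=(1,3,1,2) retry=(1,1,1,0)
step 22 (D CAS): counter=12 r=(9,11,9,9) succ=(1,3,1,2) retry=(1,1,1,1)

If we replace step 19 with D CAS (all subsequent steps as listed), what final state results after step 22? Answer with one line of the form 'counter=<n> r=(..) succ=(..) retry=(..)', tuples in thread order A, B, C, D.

counter=12 r=(9,11,9,9) succ=(1,3,1,2) retry=(0,1,1,2)

(re-executing from step 19 with the substitution; state before step 19: counter=11 r=(9,10,9,9) succ=(1,2,1,2) retry=(0,1,1,0))
step 19 (D CAS): counter=11 r=(9,10,9,9) succ=(1,2,1,2) retry=(0,1,1,1)
step 20 (B LOAD): counter=11 r=(9,11,9,9) succ=(1,2,1,2) retry=(0,1,1,1)
step 21 (B CAS): counter=12 r=(9,11,9,9) succ=(1,3,1,2) retry=(0,1,1,1)
step 22 (D CAS): counter=12 r=(9,11,9,9) succ=(1,3,1,2) retry=(0,1,1,2)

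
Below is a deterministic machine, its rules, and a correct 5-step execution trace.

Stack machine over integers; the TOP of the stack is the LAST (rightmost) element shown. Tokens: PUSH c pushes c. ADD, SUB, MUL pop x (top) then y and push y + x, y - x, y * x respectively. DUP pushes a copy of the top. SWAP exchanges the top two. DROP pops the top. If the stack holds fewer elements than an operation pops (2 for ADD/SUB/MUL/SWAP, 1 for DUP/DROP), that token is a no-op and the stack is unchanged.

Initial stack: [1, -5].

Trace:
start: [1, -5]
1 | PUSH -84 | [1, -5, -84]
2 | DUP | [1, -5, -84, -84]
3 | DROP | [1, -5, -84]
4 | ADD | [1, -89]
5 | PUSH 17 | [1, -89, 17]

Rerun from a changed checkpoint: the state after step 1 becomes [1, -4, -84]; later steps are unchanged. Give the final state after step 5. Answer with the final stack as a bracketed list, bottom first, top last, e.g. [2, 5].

[1, -88, 17]

state after step 1 := [1, -4, -84]
2 | DUP | [1, -4, -84, -84]
3 | DROP | [1, -4, -84]
4 | ADD | [1, -88]
5 | PUSH 17 | [1, -88, 17]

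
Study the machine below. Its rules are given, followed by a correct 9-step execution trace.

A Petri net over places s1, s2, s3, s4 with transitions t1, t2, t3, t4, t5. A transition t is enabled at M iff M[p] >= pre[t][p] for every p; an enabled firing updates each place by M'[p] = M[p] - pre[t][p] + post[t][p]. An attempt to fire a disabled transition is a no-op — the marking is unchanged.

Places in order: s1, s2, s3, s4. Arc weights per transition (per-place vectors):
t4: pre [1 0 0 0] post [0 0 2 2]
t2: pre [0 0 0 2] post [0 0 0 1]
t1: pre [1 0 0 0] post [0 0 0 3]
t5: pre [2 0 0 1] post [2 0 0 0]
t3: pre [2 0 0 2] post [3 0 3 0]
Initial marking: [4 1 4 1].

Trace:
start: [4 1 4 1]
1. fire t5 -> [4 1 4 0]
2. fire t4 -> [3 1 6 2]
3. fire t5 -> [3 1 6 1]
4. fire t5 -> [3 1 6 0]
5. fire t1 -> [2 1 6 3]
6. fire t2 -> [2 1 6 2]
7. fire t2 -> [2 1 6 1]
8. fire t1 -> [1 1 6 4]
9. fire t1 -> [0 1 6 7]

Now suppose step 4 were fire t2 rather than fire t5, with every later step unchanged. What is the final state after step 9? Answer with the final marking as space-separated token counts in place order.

(re-executing from step 4 with the substitution; state before step 4: [3 1 6 1])
4. fire t2 -> [3 1 6 1]
5. fire t1 -> [2 1 6 4]
6. fire t2 -> [2 1 6 3]
7. fire t2 -> [2 1 6 2]
8. fire t1 -> [1 1 6 5]
9. fire t1 -> [0 1 6 8]

0 1 6 8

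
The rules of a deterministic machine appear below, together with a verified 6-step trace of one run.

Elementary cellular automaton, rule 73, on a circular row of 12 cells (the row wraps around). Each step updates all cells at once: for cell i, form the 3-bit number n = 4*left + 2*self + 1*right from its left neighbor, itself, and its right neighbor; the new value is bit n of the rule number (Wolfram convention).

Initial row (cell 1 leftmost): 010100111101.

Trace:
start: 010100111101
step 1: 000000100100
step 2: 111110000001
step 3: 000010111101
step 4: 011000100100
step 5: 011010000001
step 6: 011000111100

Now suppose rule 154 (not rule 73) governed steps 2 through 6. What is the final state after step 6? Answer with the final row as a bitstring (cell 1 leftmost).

110110100000

(re-executing steps 2..6 under rule 154; state before step 2: 000000100100)
step 2: 000001011010
step 3: 000010010001
step 4: 100101101010
step 5: 011001000000
step 6: 110110100000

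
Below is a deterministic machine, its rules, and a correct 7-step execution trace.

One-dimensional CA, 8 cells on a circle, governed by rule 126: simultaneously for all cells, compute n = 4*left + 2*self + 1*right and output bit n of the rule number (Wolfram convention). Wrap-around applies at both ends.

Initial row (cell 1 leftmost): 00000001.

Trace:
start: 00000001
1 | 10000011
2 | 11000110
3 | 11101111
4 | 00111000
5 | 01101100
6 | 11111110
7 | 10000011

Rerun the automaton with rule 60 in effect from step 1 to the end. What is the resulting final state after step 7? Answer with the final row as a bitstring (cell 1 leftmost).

(re-executing steps 1..7 under rule 60; state before step 1: 00000001)
1 | 10000001
2 | 01000001
3 | 11100001
4 | 00010001
5 | 10011001
6 | 01010101
7 | 11111111

11111111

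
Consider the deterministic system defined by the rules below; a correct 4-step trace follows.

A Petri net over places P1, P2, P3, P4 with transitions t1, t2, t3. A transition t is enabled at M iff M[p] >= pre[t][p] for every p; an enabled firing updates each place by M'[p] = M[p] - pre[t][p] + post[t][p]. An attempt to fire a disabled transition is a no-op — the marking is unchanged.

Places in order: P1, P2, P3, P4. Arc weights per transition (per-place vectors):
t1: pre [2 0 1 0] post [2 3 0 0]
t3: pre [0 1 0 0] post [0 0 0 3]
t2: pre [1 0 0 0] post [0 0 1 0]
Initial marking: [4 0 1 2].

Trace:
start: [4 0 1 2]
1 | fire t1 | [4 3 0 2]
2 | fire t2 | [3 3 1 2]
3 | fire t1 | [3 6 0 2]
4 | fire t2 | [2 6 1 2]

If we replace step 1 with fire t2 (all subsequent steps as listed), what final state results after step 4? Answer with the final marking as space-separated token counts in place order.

(re-executing from step 1 with the substitution; state before step 1: [4 0 1 2])
1 | fire t2 | [3 0 2 2]
2 | fire t2 | [2 0 3 2]
3 | fire t1 | [2 3 2 2]
4 | fire t2 | [1 3 3 2]

1 3 3 2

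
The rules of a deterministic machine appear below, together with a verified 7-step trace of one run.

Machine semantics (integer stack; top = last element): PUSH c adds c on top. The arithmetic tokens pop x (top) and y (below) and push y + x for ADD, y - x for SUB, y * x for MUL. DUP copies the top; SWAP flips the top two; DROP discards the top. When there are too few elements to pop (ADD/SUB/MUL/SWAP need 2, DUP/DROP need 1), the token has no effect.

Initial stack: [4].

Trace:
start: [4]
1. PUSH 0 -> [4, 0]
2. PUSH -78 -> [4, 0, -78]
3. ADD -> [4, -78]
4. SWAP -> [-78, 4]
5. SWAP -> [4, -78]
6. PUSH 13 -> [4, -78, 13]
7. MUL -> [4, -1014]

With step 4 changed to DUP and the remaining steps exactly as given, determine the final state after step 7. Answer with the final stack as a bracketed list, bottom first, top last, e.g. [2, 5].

[4, -78, -1014]

(re-executing from step 4 with the substitution; state before step 4: [4, -78])
4. DUP -> [4, -78, -78]
5. SWAP -> [4, -78, -78]
6. PUSH 13 -> [4, -78, -78, 13]
7. MUL -> [4, -78, -1014]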